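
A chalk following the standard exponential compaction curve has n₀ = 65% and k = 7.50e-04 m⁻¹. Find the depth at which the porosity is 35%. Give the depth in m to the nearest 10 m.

830 m

Working in km (1 km = 1000 m; k in km⁻¹ = k in m⁻¹ × 1000):
Invert Athy's law: Z = ln(n₀/n) / k
Z = ln(0.65/0.35) / 0.75 = ln(1.857) / 0.75 = 0.6190 / 0.75 = 0.825 km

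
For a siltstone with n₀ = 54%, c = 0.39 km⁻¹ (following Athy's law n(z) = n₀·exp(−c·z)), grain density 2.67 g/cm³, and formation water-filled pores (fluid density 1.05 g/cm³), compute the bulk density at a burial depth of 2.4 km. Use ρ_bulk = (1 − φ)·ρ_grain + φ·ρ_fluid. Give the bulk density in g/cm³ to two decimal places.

Porosity at depth: n = 0.54·exp(−0.39×2.4) = 0.54×0.3922 = 0.2118
Bulk density: ρ_b = (1−n)ρ_g + n·ρ_f = 0.7882×2.67 + 0.2118×1.05
       = 2.105 + 0.222 = 2.327 g/cm³

2.33 g/cm³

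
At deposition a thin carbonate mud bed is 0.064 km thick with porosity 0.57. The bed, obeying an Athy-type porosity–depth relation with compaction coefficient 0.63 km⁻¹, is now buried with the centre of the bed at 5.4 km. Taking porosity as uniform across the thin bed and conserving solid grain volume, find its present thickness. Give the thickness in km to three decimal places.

Porosity at 5.4 km: phi = 0.57·exp(−0.63×5.4) = 0.0190
Solid-volume conservation: h(1−phi) = h₀(1−phi₀) ⇒ h = h₀·(1−phi₀)/(1−phi)
h = 0.064 × (1 − 0.57)/(1 − 0.0190) = 0.064 × 0.4383 = 0.0281 km

0.028 km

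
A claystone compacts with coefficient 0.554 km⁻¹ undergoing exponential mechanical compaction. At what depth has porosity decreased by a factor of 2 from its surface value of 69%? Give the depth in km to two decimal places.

1.25 km

n/n₀ = 1/2 ⇒ exp(−c·z) = 1/2 ⇒ z = ln(2) / c
z = 0.6931 / 0.554 = 1.251 km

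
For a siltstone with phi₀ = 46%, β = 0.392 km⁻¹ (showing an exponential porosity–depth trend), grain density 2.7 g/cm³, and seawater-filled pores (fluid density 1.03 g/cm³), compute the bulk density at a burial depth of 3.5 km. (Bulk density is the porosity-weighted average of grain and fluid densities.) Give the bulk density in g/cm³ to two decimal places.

Porosity at depth: phi = 0.46·exp(−0.392×3.5) = 0.46×0.2536 = 0.1167
Bulk density: ρ_b = (1−phi)ρ_g + phi·ρ_f = 0.8833×2.7 + 0.1167×1.03
       = 2.385 + 0.120 = 2.505 g/cm³

2.51 g/cm³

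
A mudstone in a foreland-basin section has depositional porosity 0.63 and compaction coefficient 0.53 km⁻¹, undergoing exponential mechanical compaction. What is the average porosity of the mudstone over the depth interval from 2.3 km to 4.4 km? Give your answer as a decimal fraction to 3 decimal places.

0.112

⟨φ⟩ = (1/(z₂−z₁)) ∫ φ₀ e^(−kz) dz = φ₀·(e^(−k·z₁) − e^(−k·z₂)) / (k·(z₂−z₁))
e^(−0.53×2.3) = 0.2955; e^(−0.53×4.4) = 0.0971
⟨φ⟩ = 0.63 × (0.2955 − 0.0971) / (0.53 × 2.1) = 0.63 × 0.1783 = 0.1123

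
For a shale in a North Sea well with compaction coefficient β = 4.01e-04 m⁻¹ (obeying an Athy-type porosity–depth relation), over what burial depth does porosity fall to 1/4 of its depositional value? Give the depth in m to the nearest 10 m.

3460 m

Working in km (1 km = 1000 m; β in km⁻¹ = β in m⁻¹ × 1000):
phi/phi₀ = 1/4 ⇒ exp(−β·z) = 1/4 ⇒ z = ln(4) / β
z = 1.3863 / 0.401 = 3.457 km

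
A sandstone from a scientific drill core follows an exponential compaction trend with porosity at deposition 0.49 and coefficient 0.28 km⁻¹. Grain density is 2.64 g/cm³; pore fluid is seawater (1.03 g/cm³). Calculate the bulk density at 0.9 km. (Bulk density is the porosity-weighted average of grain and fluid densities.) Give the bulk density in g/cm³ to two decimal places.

2.03 g/cm³

Porosity at depth: phi = 0.49·exp(−0.28×0.9) = 0.49×0.7772 = 0.3808
Bulk density: ρ_b = (1−phi)ρ_g + phi·ρ_f = 0.6192×2.64 + 0.3808×1.03
       = 1.635 + 0.392 = 2.027 g/cm³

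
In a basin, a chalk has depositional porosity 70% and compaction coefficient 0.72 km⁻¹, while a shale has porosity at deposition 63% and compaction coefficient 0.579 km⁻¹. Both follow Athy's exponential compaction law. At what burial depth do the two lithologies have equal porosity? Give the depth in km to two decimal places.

Set φ₀ₐ e^(−cₐz) = φ₀ᵦ e^(−cᵦz) ⇒ ln(φ₀ₐ/φ₀ᵦ) = (cₐ − cᵦ)·z
z = ln(0.7/0.63) / (0.72 − 0.579) = 0.1054 / 0.141 = 0.747 km

0.75 km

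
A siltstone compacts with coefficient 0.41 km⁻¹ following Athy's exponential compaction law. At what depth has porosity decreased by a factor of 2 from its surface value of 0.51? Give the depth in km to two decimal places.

phi/phi₀ = 1/2 ⇒ exp(−c·Z) = 1/2 ⇒ Z = ln(2) / c
Z = 0.6931 / 0.41 = 1.691 km

1.69 km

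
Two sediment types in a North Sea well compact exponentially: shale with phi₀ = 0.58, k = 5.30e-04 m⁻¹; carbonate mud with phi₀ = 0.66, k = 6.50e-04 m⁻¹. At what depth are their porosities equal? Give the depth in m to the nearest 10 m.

1080 m

Working in km (1 km = 1000 m; k in km⁻¹ = k in m⁻¹ × 1000):
Set phi₀ₐ e^(−kₐd) = phi₀ᵦ e^(−kᵦd) ⇒ ln(phi₀ₐ/phi₀ᵦ) = (kₐ − kᵦ)·d
d = ln(0.58/0.66) / (0.53 − 0.65) = -0.1292 / -0.12 = 1.077 km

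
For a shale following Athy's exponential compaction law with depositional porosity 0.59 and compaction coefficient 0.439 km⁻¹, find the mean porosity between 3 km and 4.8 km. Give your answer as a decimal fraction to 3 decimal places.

0.109

⟨n⟩ = (1/(d₂−d₁)) ∫ n₀ e^(−kd) dd = n₀·(e^(−k·d₁) − e^(−k·d₂)) / (k·(d₂−d₁))
e^(−0.439×3) = 0.2679; e^(−0.439×4.8) = 0.1216
⟨n⟩ = 0.59 × (0.2679 − 0.1216) / (0.439 × 1.8) = 0.59 × 0.1852 = 0.1093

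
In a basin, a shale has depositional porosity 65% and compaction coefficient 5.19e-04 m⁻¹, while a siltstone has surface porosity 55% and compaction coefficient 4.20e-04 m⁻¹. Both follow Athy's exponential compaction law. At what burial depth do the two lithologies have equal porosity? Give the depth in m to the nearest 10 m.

1690 m

Working in km (1 km = 1000 m; β in km⁻¹ = β in m⁻¹ × 1000):
Set phi₀ₐ e^(−βₐd) = phi₀ᵦ e^(−βᵦd) ⇒ ln(phi₀ₐ/phi₀ᵦ) = (βₐ − βᵦ)·d
d = ln(0.65/0.55) / (0.519 − 0.42) = 0.1671 / 0.099 = 1.687 km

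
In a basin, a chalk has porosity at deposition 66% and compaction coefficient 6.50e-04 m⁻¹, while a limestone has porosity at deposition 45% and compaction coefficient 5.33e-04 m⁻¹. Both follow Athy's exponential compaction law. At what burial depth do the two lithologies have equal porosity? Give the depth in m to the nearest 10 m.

3270 m

Working in km (1 km = 1000 m; β in km⁻¹ = β in m⁻¹ × 1000):
Set φ₀ₐ e^(−βₐz) = φ₀ᵦ e^(−βᵦz) ⇒ ln(φ₀ₐ/φ₀ᵦ) = (βₐ − βᵦ)·z
z = ln(0.66/0.45) / (0.65 − 0.533) = 0.3830 / 0.117 = 3.273 km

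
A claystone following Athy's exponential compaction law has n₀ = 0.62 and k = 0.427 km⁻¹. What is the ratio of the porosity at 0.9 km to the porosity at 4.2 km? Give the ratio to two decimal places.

4.09

n(Z₁)/n(Z₂) = e^(−k·Z₁)/e^(−k·Z₂) = e^{k(Z₂−Z₁)}
= exp(0.427 × 3.3) = exp(1.409) = 4.0923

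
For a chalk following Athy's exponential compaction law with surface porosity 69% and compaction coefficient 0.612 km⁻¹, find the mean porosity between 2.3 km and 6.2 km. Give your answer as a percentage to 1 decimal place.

⟨n⟩ = (1/(z₂−z₁)) ∫ n₀ e^(−cz) dz = n₀·(e^(−c·z₁) − e^(−c·z₂)) / (c·(z₂−z₁))
e^(−0.612×2.3) = 0.2447; e^(−0.612×6.2) = 0.0225
⟨n⟩ = 0.69 × (0.2447 − 0.0225) / (0.612 × 3.9) = 0.69 × 0.0931 = 0.0642

6.4%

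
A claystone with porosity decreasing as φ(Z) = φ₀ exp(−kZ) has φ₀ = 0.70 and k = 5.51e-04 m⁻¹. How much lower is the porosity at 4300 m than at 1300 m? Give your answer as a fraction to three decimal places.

0.277

Working in km (1 km = 1000 m; k in km⁻¹ = k in m⁻¹ × 1000):
φ(1.3) = 0.7·e^(−0.551×1.3) = 0.3420
φ(4.3) = 0.7·e^(−0.551×4.3) = 0.0655
Δφ = 0.3420 − 0.0655 = 0.2765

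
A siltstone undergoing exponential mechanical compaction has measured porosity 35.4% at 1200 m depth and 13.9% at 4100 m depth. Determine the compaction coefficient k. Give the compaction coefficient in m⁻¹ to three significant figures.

0.000322 m⁻¹

Working in km (1 km = 1000 m; k in km⁻¹ = k in m⁻¹ × 1000):
Athy: n(d) = n₀ e^(−kd) ⇒ n₁/n₂ = e^{k(d₂−d₁)} ⇒ k = ln(n₁/n₂)/(d₂−d₁)
k = ln(0.354/0.139) / (4.1 − 1.2) = ln(2.547) / 2.9 = 0.9348 / 2.9 = 0.3224 km⁻¹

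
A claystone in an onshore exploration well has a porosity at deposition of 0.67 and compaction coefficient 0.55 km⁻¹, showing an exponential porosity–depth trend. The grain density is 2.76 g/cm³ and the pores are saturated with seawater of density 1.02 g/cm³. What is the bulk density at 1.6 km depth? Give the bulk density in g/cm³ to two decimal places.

2.28 g/cm³

Porosity at depth: phi = 0.67·exp(−0.55×1.6) = 0.67×0.4148 = 0.2779
Bulk density: ρ_b = (1−phi)ρ_g + phi·ρ_f = 0.7221×2.76 + 0.2779×1.02
       = 1.993 + 0.283 = 2.276 g/cm³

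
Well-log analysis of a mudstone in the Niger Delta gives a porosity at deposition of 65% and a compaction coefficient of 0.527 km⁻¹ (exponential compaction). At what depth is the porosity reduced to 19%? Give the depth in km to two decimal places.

2.33 km

Invert Athy's law: d = ln(n₀/n) / c
d = ln(0.65/0.19) / 0.527 = ln(3.421) / 0.527 = 1.2299 / 0.527 = 2.334 km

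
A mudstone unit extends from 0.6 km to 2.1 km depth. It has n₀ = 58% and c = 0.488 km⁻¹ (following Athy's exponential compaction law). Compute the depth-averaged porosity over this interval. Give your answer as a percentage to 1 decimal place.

30.7%

⟨n⟩ = (1/(Z₂−Z₁)) ∫ n₀ e^(−cZ) dZ = n₀·(e^(−c·Z₁) − e^(−c·Z₂)) / (c·(Z₂−Z₁))
e^(−0.488×0.6) = 0.7462; e^(−0.488×2.1) = 0.3589
⟨n⟩ = 0.58 × (0.7462 − 0.3589) / (0.488 × 1.5) = 0.58 × 0.5291 = 0.3069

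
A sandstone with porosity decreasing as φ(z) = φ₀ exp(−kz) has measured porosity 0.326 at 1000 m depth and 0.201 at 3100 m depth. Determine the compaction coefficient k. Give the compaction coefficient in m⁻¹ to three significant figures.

0.000230 m⁻¹

Working in km (1 km = 1000 m; k in km⁻¹ = k in m⁻¹ × 1000):
Athy: φ(z) = φ₀ e^(−kz) ⇒ φ₁/φ₂ = e^{k(z₂−z₁)} ⇒ k = ln(φ₁/φ₂)/(z₂−z₁)
k = ln(0.326/0.201) / (3.1 − 1) = ln(1.622) / 2.1 = 0.4836 / 2.1 = 0.2303 km⁻¹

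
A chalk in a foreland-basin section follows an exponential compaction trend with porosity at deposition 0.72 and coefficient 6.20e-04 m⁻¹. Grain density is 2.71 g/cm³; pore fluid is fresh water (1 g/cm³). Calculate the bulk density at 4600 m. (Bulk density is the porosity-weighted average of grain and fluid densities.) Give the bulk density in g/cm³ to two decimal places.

Working in km (1 km = 1000 m; k in km⁻¹ = k in m⁻¹ × 1000):
Porosity at depth: φ = 0.72·exp(−0.62×4.6) = 0.72×0.0577 = 0.0416
Bulk density: ρ_b = (1−φ)ρ_g + φ·ρ_f = 0.9584×2.71 + 0.0416×1
       = 2.597 + 0.042 = 2.639 g/cm³

2.64 g/cm³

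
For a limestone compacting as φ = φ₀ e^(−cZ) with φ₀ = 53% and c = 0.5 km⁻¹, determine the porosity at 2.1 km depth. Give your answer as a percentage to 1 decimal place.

18.5%

φ = φ₀·exp(−c·Z) = 0.53 × exp(−0.5 × 2.1) = 0.53 × exp(−1.05)
  = 0.53 × 0.3499 = 0.1855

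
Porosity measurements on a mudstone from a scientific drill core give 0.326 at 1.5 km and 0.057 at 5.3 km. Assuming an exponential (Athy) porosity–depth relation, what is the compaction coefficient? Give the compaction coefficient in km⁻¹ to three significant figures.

Athy: φ(Z) = φ₀ e^(−cZ) ⇒ φ₁/φ₂ = e^{c(Z₂−Z₁)} ⇒ c = ln(φ₁/φ₂)/(Z₂−Z₁)
c = ln(0.326/0.057) / (5.3 − 1.5) = ln(5.719) / 3.8 = 1.7438 / 3.8 = 0.4589 km⁻¹

0.459 km⁻¹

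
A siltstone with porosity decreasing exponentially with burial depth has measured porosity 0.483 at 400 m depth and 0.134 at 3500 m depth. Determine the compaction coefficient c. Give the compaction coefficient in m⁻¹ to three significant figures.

0.000414 m⁻¹

Working in km (1 km = 1000 m; c in km⁻¹ = c in m⁻¹ × 1000):
Athy: phi(d) = phi₀ e^(−cd) ⇒ phi₁/phi₂ = e^{c(d₂−d₁)} ⇒ c = ln(phi₁/phi₂)/(d₂−d₁)
c = ln(0.483/0.134) / (3.5 − 0.4) = ln(3.604) / 3.1 = 1.2822 / 3.1 = 0.4136 km⁻¹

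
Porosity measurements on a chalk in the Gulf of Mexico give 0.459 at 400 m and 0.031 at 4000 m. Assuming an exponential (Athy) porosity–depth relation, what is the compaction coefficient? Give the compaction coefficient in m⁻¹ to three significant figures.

0.000749 m⁻¹

Working in km (1 km = 1000 m; c in km⁻¹ = c in m⁻¹ × 1000):
Athy: φ(d) = φ₀ e^(−cd) ⇒ φ₁/φ₂ = e^{c(d₂−d₁)} ⇒ c = ln(φ₁/φ₂)/(d₂−d₁)
c = ln(0.459/0.031) / (4 − 0.4) = ln(14.81) / 3.6 = 2.6951 / 3.6 = 0.7486 km⁻¹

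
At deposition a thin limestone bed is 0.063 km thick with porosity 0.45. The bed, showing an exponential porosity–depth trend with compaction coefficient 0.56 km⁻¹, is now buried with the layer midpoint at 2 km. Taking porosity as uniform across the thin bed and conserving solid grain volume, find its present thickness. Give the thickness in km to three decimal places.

Porosity at 2 km: n = 0.45·exp(−0.56×2) = 0.1468
Solid-volume conservation: h(1−n) = h₀(1−n₀) ⇒ h = h₀·(1−n₀)/(1−n)
h = 0.063 × (1 − 0.45)/(1 − 0.1468) = 0.063 × 0.6447 = 0.0406 km

0.041 km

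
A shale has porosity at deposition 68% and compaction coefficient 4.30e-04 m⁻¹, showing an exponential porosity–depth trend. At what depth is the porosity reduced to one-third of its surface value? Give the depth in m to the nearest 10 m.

Working in km (1 km = 1000 m; k in km⁻¹ = k in m⁻¹ × 1000):
φ/φ₀ = 1/3 ⇒ exp(−k·d) = 1/3 ⇒ d = ln(3) / k
d = 1.0986 / 0.43 = 2.555 km

2550 m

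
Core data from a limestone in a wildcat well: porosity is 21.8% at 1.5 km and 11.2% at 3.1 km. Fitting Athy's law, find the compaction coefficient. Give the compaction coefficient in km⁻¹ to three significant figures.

Athy: n(Z) = n₀ e^(−cZ) ⇒ n₁/n₂ = e^{c(Z₂−Z₁)} ⇒ c = ln(n₁/n₂)/(Z₂−Z₁)
c = ln(0.218/0.112) / (3.1 − 1.5) = ln(1.946) / 1.6 = 0.6660 / 1.6 = 0.4162 km⁻¹

0.416 km⁻¹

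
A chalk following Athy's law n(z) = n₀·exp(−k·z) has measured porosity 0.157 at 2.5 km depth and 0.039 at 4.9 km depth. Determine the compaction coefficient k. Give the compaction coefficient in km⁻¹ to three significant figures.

0.580 km⁻¹

Athy: n(z) = n₀ e^(−kz) ⇒ n₁/n₂ = e^{k(z₂−z₁)} ⇒ k = ln(n₁/n₂)/(z₂−z₁)
k = ln(0.157/0.039) / (4.9 − 2.5) = ln(4.026) / 2.4 = 1.3927 / 2.4 = 0.5803 km⁻¹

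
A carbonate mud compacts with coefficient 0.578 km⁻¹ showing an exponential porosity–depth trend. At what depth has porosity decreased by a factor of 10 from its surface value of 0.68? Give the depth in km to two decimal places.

φ/φ₀ = 1/10 ⇒ exp(−β·d) = 1/10 ⇒ d = ln(10) / β
d = 2.3026 / 0.578 = 3.984 km

3.98 km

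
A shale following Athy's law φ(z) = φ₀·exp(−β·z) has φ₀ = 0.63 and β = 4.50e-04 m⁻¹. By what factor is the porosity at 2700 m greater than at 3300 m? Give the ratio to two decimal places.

Working in km (1 km = 1000 m; β in km⁻¹ = β in m⁻¹ × 1000):
φ(z₁)/φ(z₂) = e^(−β·z₁)/e^(−β·z₂) = e^{β(z₂−z₁)}
= exp(0.45 × 0.6) = exp(0.27) = 1.3100

1.31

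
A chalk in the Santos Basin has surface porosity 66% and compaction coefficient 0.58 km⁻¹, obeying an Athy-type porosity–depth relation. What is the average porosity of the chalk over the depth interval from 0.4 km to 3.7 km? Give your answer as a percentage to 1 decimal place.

23.3%

⟨φ⟩ = (1/(d₂−d₁)) ∫ φ₀ e^(−βd) dd = φ₀·(e^(−β·d₁) − e^(−β·d₂)) / (β·(d₂−d₁))
e^(−0.58×0.4) = 0.7929; e^(−0.58×3.7) = 0.1170
⟨φ⟩ = 0.66 × (0.7929 − 0.1170) / (0.58 × 3.3) = 0.66 × 0.3532 = 0.2331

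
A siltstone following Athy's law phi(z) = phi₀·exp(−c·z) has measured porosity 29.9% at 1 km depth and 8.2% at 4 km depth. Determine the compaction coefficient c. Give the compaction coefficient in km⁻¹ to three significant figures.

0.431 km⁻¹

Athy: phi(z) = phi₀ e^(−cz) ⇒ phi₁/phi₂ = e^{c(z₂−z₁)} ⇒ c = ln(phi₁/phi₂)/(z₂−z₁)
c = ln(0.299/0.082) / (4 − 1) = ln(3.646) / 3 = 1.2937 / 3 = 0.4312 km⁻¹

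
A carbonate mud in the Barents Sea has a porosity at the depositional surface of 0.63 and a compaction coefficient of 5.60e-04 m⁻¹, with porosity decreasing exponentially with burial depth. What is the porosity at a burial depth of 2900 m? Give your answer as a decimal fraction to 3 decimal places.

Working in km (1 km = 1000 m; β in km⁻¹ = β in m⁻¹ × 1000):
φ = φ₀·exp(−β·z) = 0.63 × exp(−0.56 × 2.9) = 0.63 × exp(−1.624)
  = 0.63 × 0.1971 = 0.1242

0.124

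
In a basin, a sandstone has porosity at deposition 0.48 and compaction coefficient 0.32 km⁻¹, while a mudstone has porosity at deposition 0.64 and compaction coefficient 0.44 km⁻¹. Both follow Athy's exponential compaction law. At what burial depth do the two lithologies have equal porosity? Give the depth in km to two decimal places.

Set φ₀ₐ e^(−kₐZ) = φ₀ᵦ e^(−kᵦZ) ⇒ ln(φ₀ₐ/φ₀ᵦ) = (kₐ − kᵦ)·Z
Z = ln(0.48/0.64) / (0.32 − 0.44) = -0.2877 / -0.12 = 2.397 km

2.40 km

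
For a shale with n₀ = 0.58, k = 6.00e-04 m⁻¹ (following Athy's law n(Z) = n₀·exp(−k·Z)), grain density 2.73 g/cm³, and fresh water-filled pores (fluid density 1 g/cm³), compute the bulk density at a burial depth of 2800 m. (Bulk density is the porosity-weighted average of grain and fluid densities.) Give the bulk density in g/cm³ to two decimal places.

2.54 g/cm³

Working in km (1 km = 1000 m; k in km⁻¹ = k in m⁻¹ × 1000):
Porosity at depth: n = 0.58·exp(−0.6×2.8) = 0.58×0.1864 = 0.1081
Bulk density: ρ_b = (1−n)ρ_g + n·ρ_f = 0.8919×2.73 + 0.1081×1
       = 2.435 + 0.108 = 2.543 g/cm³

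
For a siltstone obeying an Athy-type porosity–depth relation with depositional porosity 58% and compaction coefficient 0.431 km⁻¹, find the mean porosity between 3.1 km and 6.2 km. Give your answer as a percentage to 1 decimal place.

8.4%

⟨φ⟩ = (1/(z₂−z₁)) ∫ φ₀ e^(−cz) dz = φ₀·(e^(−c·z₁) − e^(−c·z₂)) / (c·(z₂−z₁))
e^(−0.431×3.1) = 0.2629; e^(−0.431×6.2) = 0.0691
⟨φ⟩ = 0.58 × (0.2629 − 0.0691) / (0.431 × 3.1) = 0.58 × 0.1450 = 0.0841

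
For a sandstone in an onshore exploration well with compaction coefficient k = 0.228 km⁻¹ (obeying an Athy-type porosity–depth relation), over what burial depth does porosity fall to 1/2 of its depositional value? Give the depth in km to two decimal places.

φ/φ₀ = 1/2 ⇒ exp(−k·d) = 1/2 ⇒ d = ln(2) / k
d = 0.6931 / 0.228 = 3.040 km

3.04 km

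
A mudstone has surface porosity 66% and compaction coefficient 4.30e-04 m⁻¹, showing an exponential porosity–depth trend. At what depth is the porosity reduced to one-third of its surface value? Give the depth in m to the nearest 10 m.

Working in km (1 km = 1000 m; k in km⁻¹ = k in m⁻¹ × 1000):
phi/phi₀ = 1/3 ⇒ exp(−k·d) = 1/3 ⇒ d = ln(3) / k
d = 1.0986 / 0.43 = 2.555 km

2550 m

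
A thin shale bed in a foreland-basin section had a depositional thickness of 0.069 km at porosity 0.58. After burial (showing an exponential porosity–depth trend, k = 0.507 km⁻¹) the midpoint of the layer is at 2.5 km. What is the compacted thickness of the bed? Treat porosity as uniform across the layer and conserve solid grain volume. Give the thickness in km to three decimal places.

Porosity at 2.5 km: phi = 0.58·exp(−0.507×2.5) = 0.1633
Solid-volume conservation: h(1−phi) = h₀(1−phi₀) ⇒ h = h₀·(1−phi₀)/(1−phi)
h = 0.069 × (1 − 0.58)/(1 − 0.1633) = 0.069 × 0.5020 = 0.0346 km

0.035 km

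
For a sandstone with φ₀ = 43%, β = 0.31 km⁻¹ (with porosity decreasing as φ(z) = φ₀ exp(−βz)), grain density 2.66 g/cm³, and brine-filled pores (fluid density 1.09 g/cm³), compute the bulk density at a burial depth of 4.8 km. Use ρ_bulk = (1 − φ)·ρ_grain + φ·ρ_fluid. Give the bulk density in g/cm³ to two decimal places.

2.51 g/cm³

Porosity at depth: φ = 0.43·exp(−0.31×4.8) = 0.43×0.2258 = 0.0971
Bulk density: ρ_b = (1−φ)ρ_g + φ·ρ_f = 0.9029×2.66 + 0.0971×1.09
       = 2.402 + 0.106 = 2.508 g/cm³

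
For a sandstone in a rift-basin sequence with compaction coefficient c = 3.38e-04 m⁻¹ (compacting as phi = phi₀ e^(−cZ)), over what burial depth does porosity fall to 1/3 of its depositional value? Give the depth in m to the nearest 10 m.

3250 m

Working in km (1 km = 1000 m; c in km⁻¹ = c in m⁻¹ × 1000):
phi/phi₀ = 1/3 ⇒ exp(−c·Z) = 1/3 ⇒ Z = ln(3) / c
Z = 1.0986 / 0.338 = 3.250 km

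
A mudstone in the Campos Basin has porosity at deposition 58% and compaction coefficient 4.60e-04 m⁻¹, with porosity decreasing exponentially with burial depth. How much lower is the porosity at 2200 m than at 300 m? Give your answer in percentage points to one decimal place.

29.4 percentage points

Working in km (1 km = 1000 m; k in km⁻¹ = k in m⁻¹ × 1000):
n(0.3) = 0.58·e^(−0.46×0.3) = 0.5052
n(2.2) = 0.58·e^(−0.46×2.2) = 0.2108
Δn = 0.5052 − 0.2108 = 0.2944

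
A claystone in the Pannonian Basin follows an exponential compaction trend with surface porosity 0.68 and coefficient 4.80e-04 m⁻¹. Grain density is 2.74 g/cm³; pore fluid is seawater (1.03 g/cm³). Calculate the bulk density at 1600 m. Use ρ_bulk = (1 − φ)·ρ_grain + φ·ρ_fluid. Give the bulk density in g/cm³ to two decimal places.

2.20 g/cm³

Working in km (1 km = 1000 m; k in km⁻¹ = k in m⁻¹ × 1000):
Porosity at depth: φ = 0.68·exp(−0.48×1.6) = 0.68×0.4639 = 0.3155
Bulk density: ρ_b = (1−φ)ρ_g + φ·ρ_f = 0.6845×2.74 + 0.3155×1.03
       = 1.876 + 0.325 = 2.201 g/cm³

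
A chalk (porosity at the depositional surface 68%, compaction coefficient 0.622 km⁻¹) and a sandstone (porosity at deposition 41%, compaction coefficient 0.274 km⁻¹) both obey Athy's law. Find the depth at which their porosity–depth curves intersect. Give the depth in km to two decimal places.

Set φ₀ₐ e^(−cₐz) = φ₀ᵦ e^(−cᵦz) ⇒ ln(φ₀ₐ/φ₀ᵦ) = (cₐ − cᵦ)·z
z = ln(0.68/0.41) / (0.622 − 0.274) = 0.5059 / 0.348 = 1.454 km

1.45 km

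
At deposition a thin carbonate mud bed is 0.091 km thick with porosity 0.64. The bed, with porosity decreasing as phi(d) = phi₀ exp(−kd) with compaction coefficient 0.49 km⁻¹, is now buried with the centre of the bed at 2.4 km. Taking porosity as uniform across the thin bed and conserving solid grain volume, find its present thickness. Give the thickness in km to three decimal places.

Porosity at 2.4 km: phi = 0.64·exp(−0.49×2.4) = 0.1974
Solid-volume conservation: h(1−phi) = h₀(1−phi₀) ⇒ h = h₀·(1−phi₀)/(1−phi)
h = 0.091 × (1 − 0.64)/(1 − 0.1974) = 0.091 × 0.4486 = 0.0408 km

0.041 km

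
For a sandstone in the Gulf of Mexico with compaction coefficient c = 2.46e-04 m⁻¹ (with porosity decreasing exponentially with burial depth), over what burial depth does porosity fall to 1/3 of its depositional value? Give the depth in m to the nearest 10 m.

Working in km (1 km = 1000 m; c in km⁻¹ = c in m⁻¹ × 1000):
n/n₀ = 1/3 ⇒ exp(−c·Z) = 1/3 ⇒ Z = ln(3) / c
Z = 1.0986 / 0.246 = 4.466 km

4470 m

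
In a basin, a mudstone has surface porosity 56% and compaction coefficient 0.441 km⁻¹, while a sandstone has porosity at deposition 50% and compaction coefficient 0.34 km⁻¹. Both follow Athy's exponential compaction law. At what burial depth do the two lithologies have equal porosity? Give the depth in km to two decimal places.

Set φ₀ₐ e^(−βₐd) = φ₀ᵦ e^(−βᵦd) ⇒ ln(φ₀ₐ/φ₀ᵦ) = (βₐ − βᵦ)·d
d = ln(0.56/0.5) / (0.441 − 0.34) = 0.1133 / 0.101 = 1.122 km

1.12 km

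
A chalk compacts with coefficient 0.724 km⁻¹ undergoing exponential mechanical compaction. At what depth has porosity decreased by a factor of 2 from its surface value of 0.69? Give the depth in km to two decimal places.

0.96 km

n/n₀ = 1/2 ⇒ exp(−k·z) = 1/2 ⇒ z = ln(2) / k
z = 0.6931 / 0.724 = 0.957 km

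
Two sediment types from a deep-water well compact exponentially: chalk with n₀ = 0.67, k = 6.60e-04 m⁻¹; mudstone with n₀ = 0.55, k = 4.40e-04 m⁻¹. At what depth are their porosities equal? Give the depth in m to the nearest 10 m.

Working in km (1 km = 1000 m; k in km⁻¹ = k in m⁻¹ × 1000):
Set n₀ₐ e^(−kₐd) = n₀ᵦ e^(−kᵦd) ⇒ ln(n₀ₐ/n₀ᵦ) = (kₐ − kᵦ)·d
d = ln(0.67/0.55) / (0.66 − 0.44) = 0.1974 / 0.22 = 0.897 km

900 m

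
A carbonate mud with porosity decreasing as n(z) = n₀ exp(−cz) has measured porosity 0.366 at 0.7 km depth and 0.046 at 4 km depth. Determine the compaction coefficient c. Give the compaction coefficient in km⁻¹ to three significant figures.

0.628 km⁻¹

Athy: n(z) = n₀ e^(−cz) ⇒ n₁/n₂ = e^{c(z₂−z₁)} ⇒ c = ln(n₁/n₂)/(z₂−z₁)
c = ln(0.366/0.046) / (4 − 0.7) = ln(7.957) / 3.3 = 2.0740 / 3.3 = 0.6285 km⁻¹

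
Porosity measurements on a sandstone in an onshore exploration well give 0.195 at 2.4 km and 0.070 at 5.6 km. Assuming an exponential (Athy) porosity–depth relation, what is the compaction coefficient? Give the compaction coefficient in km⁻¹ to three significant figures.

Athy: phi(z) = phi₀ e^(−kz) ⇒ phi₁/phi₂ = e^{k(z₂−z₁)} ⇒ k = ln(phi₁/phi₂)/(z₂−z₁)
k = ln(0.195/0.07) / (5.6 − 2.4) = ln(2.786) / 3.2 = 1.0245 / 3.2 = 0.3202 km⁻¹

0.320 km⁻¹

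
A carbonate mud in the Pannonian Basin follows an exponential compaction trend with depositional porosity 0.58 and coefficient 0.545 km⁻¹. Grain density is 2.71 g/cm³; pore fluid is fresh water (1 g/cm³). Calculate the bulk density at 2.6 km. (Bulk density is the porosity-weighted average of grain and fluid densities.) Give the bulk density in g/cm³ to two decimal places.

Porosity at depth: phi = 0.58·exp(−0.545×2.6) = 0.58×0.2424 = 0.1406
Bulk density: ρ_b = (1−phi)ρ_g + phi·ρ_f = 0.8594×2.71 + 0.1406×1
       = 2.329 + 0.141 = 2.470 g/cm³

2.47 g/cm³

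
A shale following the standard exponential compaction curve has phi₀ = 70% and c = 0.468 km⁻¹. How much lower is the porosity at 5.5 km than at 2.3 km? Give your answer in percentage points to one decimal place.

18.5 percentage points

phi(2.3) = 0.7·e^(−0.468×2.3) = 0.2386
phi(5.5) = 0.7·e^(−0.468×5.5) = 0.0534
Δphi = 0.2386 − 0.0534 = 0.1852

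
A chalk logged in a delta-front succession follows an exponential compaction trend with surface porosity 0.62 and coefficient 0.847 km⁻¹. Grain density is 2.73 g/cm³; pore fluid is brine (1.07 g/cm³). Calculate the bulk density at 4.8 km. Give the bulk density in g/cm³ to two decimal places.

Porosity at depth: phi = 0.62·exp(−0.847×4.8) = 0.62×0.0172 = 0.0106
Bulk density: ρ_b = (1−phi)ρ_g + phi·ρ_f = 0.9894×2.73 + 0.0106×1.07
       = 2.701 + 0.011 = 2.712 g/cm³

2.71 g/cm³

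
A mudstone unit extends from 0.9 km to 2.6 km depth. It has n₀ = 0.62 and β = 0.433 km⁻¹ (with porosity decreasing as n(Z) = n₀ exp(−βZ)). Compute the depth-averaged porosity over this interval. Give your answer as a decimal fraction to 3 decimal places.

⟨n⟩ = (1/(Z₂−Z₁)) ∫ n₀ e^(−βZ) dZ = n₀·(e^(−β·Z₁) − e^(−β·Z₂)) / (β·(Z₂−Z₁))
e^(−0.433×0.9) = 0.6773; e^(−0.433×2.6) = 0.3244
⟨n⟩ = 0.62 × (0.6773 − 0.3244) / (0.433 × 1.7) = 0.62 × 0.4794 = 0.2972

0.297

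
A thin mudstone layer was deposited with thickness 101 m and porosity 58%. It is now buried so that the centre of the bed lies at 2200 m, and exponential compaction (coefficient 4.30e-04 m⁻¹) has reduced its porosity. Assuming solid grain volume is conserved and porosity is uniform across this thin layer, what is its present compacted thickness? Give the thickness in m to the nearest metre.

55 m

Working in km (1 km = 1000 m; c in km⁻¹ = c in m⁻¹ × 1000):
Porosity at 2.2 km: n = 0.58·exp(−0.43×2.2) = 0.2252
Solid-volume conservation: h(1−n) = h₀(1−n₀) ⇒ h = h₀·(1−n₀)/(1−n)
h = 0.101 × (1 − 0.58)/(1 − 0.2252) = 0.101 × 0.5421 = 0.0548 km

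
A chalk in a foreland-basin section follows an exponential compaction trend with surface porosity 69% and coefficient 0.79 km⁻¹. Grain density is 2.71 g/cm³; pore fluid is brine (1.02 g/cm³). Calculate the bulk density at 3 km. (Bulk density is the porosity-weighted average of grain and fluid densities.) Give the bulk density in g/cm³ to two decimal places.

2.60 g/cm³

Porosity at depth: n = 0.69·exp(−0.79×3) = 0.69×0.0935 = 0.0645
Bulk density: ρ_b = (1−n)ρ_g + n·ρ_f = 0.9355×2.71 + 0.0645×1.02
       = 2.535 + 0.066 = 2.601 g/cm³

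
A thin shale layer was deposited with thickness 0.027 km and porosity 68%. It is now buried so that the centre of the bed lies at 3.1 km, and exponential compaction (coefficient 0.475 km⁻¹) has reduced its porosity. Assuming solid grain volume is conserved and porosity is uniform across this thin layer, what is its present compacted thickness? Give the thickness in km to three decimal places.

Porosity at 3.1 km: phi = 0.68·exp(−0.475×3.1) = 0.1560
Solid-volume conservation: h(1−phi) = h₀(1−phi₀) ⇒ h = h₀·(1−phi₀)/(1−phi)
h = 0.027 × (1 − 0.68)/(1 − 0.1560) = 0.027 × 0.3791 = 0.0102 km

0.010 km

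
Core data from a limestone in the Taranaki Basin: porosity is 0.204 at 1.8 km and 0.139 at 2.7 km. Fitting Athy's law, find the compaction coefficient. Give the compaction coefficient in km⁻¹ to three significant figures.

0.426 km⁻¹

Athy: phi(d) = phi₀ e^(−kd) ⇒ phi₁/phi₂ = e^{k(d₂−d₁)} ⇒ k = ln(phi₁/phi₂)/(d₂−d₁)
k = ln(0.204/0.139) / (2.7 − 1.8) = ln(1.468) / 0.9 = 0.3836 / 0.9 = 0.4263 km⁻¹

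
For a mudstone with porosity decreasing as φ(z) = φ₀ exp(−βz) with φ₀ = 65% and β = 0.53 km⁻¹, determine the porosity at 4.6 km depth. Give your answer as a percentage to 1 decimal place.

5.7%

φ = φ₀·exp(−β·z) = 0.65 × exp(−0.53 × 4.6) = 0.65 × exp(−2.438)
  = 0.65 × 0.0873 = 0.0568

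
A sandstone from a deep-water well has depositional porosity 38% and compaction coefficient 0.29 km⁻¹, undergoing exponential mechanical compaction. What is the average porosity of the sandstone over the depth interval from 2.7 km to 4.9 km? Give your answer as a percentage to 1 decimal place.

12.8%

⟨phi⟩ = (1/(d₂−d₁)) ∫ phi₀ e^(−cd) dd = phi₀·(e^(−c·d₁) − e^(−c·d₂)) / (c·(d₂−d₁))
e^(−0.29×2.7) = 0.4570; e^(−0.29×4.9) = 0.2415
⟨phi⟩ = 0.38 × (0.4570 − 0.2415) / (0.29 × 2.2) = 0.38 × 0.3379 = 0.1284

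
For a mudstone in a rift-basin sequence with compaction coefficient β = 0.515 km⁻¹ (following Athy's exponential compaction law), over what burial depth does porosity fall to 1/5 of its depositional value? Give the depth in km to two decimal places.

3.13 km

n/n₀ = 1/5 ⇒ exp(−β·Z) = 1/5 ⇒ Z = ln(5) / β
Z = 1.6094 / 0.515 = 3.125 km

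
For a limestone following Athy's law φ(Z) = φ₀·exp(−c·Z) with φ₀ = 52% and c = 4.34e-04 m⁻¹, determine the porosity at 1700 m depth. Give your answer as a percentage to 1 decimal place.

Working in km (1 km = 1000 m; c in km⁻¹ = c in m⁻¹ × 1000):
φ = φ₀·exp(−c·Z) = 0.52 × exp(−0.434 × 1.7) = 0.52 × exp(−0.7378)
  = 0.52 × 0.4782 = 0.2486

24.9%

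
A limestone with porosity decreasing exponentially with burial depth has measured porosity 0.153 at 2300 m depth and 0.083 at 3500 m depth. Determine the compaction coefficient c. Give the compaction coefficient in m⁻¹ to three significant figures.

0.000510 m⁻¹

Working in km (1 km = 1000 m; c in km⁻¹ = c in m⁻¹ × 1000):
Athy: phi(z) = phi₀ e^(−cz) ⇒ phi₁/phi₂ = e^{c(z₂−z₁)} ⇒ c = ln(phi₁/phi₂)/(z₂−z₁)
c = ln(0.153/0.083) / (3.5 − 2.3) = ln(1.843) / 1.2 = 0.6116 / 1.2 = 0.5097 km⁻¹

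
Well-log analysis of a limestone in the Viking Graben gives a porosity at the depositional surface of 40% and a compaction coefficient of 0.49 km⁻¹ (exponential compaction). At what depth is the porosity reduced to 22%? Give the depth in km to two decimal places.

1.22 km

Invert Athy's law: z = ln(φ₀/φ) / β
z = ln(0.4/0.22) / 0.49 = ln(1.818) / 0.49 = 0.5978 / 0.49 = 1.220 km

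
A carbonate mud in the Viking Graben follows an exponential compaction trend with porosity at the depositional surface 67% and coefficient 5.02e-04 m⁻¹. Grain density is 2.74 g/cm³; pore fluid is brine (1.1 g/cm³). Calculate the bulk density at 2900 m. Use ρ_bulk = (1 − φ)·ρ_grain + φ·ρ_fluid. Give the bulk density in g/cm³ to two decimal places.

2.48 g/cm³

Working in km (1 km = 1000 m; c in km⁻¹ = c in m⁻¹ × 1000):
Porosity at depth: phi = 0.67·exp(−0.502×2.9) = 0.67×0.2332 = 0.1563
Bulk density: ρ_b = (1−phi)ρ_g + phi·ρ_f = 0.8437×2.74 + 0.1563×1.1
       = 2.312 + 0.172 = 2.484 g/cm³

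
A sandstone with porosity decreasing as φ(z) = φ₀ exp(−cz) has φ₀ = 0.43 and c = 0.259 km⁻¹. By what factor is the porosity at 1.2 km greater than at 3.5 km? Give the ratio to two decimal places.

1.81

φ(z₁)/φ(z₂) = e^(−c·z₁)/e^(−c·z₂) = e^{c(z₂−z₁)}
= exp(0.259 × 2.3) = exp(0.5957) = 1.8143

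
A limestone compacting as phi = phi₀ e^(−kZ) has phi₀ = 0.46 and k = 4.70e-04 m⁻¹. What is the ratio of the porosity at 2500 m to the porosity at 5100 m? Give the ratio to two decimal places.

3.39

Working in km (1 km = 1000 m; k in km⁻¹ = k in m⁻¹ × 1000):
phi(Z₁)/phi(Z₂) = e^(−k·Z₁)/e^(−k·Z₂) = e^{k(Z₂−Z₁)}
= exp(0.47 × 2.6) = exp(1.222) = 3.3940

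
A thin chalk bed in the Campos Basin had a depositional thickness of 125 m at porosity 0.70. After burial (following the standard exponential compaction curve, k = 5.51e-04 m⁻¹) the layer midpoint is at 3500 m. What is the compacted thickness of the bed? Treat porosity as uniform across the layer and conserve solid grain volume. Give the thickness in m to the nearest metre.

Working in km (1 km = 1000 m; k in km⁻¹ = k in m⁻¹ × 1000):
Porosity at 3.5 km: phi = 0.7·exp(−0.551×3.5) = 0.1018
Solid-volume conservation: h(1−phi) = h₀(1−phi₀) ⇒ h = h₀·(1−phi₀)/(1−phi)
h = 0.125 × (1 − 0.7)/(1 − 0.1018) = 0.125 × 0.3340 = 0.0417 km

42 m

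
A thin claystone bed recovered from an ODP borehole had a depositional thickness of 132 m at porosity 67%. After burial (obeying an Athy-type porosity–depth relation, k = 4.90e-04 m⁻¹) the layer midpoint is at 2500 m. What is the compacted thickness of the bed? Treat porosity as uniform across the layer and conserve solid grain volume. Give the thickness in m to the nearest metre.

Working in km (1 km = 1000 m; k in km⁻¹ = k in m⁻¹ × 1000):
Porosity at 2.5 km: n = 0.67·exp(−0.49×2.5) = 0.1968
Solid-volume conservation: h(1−n) = h₀(1−n₀) ⇒ h = h₀·(1−n₀)/(1−n)
h = 0.132 × (1 − 0.67)/(1 − 0.1968) = 0.132 × 0.4109 = 0.0542 km

54 m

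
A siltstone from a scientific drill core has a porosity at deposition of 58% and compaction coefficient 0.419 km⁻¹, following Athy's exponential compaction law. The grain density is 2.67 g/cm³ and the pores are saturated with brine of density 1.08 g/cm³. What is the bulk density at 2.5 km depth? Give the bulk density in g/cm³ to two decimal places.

Porosity at depth: φ = 0.58·exp(−0.419×2.5) = 0.58×0.3508 = 0.2035
Bulk density: ρ_b = (1−φ)ρ_g + φ·ρ_f = 0.7965×2.67 + 0.2035×1.08
       = 2.127 + 0.220 = 2.346 g/cm³

2.35 g/cm³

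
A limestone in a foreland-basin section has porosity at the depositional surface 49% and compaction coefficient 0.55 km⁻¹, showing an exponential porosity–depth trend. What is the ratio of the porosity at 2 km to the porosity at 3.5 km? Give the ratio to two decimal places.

n(z₁)/n(z₂) = e^(−β·z₁)/e^(−β·z₂) = e^{β(z₂−z₁)}
= exp(0.55 × 1.5) = exp(0.825) = 2.2819

2.28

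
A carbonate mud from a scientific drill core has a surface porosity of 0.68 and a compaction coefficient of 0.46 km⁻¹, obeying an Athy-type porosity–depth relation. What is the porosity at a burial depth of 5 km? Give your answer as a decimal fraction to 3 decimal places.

0.068

φ = φ₀·exp(−c·Z) = 0.68 × exp(−0.46 × 5) = 0.68 × exp(−2.3)
  = 0.68 × 0.1003 = 0.0682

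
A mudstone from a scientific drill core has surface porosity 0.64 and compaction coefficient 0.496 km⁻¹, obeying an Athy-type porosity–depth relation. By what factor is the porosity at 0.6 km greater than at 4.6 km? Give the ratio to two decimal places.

phi(d₁)/phi(d₂) = e^(−k·d₁)/e^(−k·d₂) = e^{k(d₂−d₁)}
= exp(0.496 × 4) = exp(1.984) = 7.2718

7.27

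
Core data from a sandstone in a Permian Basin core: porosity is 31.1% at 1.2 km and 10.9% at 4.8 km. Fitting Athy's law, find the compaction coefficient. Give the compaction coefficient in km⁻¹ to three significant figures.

0.291 km⁻¹

Athy: φ(z) = φ₀ e^(−kz) ⇒ φ₁/φ₂ = e^{k(z₂−z₁)} ⇒ k = ln(φ₁/φ₂)/(z₂−z₁)
k = ln(0.311/0.109) / (4.8 − 1.2) = ln(2.853) / 3.6 = 1.0484 / 3.6 = 0.2912 km⁻¹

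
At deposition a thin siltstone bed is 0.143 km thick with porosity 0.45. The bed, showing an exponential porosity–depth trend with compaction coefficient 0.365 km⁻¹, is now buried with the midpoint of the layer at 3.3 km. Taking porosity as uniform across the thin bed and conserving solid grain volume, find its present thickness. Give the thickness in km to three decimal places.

Porosity at 3.3 km: n = 0.45·exp(−0.365×3.3) = 0.1349
Solid-volume conservation: h(1−n) = h₀(1−n₀) ⇒ h = h₀·(1−n₀)/(1−n)
h = 0.143 × (1 − 0.45)/(1 − 0.1349) = 0.143 × 0.6358 = 0.0909 km

0.091 km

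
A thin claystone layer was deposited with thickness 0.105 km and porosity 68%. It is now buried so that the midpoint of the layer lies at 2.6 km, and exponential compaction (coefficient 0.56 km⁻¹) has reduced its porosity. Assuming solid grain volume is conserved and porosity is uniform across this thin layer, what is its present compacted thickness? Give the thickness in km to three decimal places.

0.040 km

Porosity at 2.6 km: φ = 0.68·exp(−0.56×2.6) = 0.1586
Solid-volume conservation: h(1−φ) = h₀(1−φ₀) ⇒ h = h₀·(1−φ₀)/(1−φ)
h = 0.105 × (1 − 0.68)/(1 − 0.1586) = 0.105 × 0.3803 = 0.0399 km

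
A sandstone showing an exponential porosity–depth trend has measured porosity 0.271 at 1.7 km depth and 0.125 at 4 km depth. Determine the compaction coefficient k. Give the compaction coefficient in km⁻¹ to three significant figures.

Athy: n(Z) = n₀ e^(−kZ) ⇒ n₁/n₂ = e^{k(Z₂−Z₁)} ⇒ k = ln(n₁/n₂)/(Z₂−Z₁)
k = ln(0.271/0.125) / (4 − 1.7) = ln(2.168) / 2.3 = 0.7738 / 2.3 = 0.3364 km⁻¹

0.336 km⁻¹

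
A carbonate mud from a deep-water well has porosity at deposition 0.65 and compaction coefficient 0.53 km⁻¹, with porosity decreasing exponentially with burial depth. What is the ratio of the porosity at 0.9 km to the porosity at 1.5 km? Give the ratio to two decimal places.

1.37

n(Z₁)/n(Z₂) = e^(−β·Z₁)/e^(−β·Z₂) = e^{β(Z₂−Z₁)}
= exp(0.53 × 0.6) = exp(0.318) = 1.3744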